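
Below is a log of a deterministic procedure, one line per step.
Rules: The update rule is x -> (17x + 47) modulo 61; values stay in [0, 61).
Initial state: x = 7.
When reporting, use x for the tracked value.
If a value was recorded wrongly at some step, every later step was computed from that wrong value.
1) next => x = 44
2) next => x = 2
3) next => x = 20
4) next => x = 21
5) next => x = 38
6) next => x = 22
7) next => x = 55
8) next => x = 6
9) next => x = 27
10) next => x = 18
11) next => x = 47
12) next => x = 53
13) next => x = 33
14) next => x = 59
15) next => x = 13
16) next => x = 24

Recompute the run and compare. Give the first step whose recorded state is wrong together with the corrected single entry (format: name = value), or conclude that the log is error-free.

step 11, x = 48

Recomputing the run from the initial state:
step 1: x = 44
step 2: x = 2
step 3: x = 20
step 4: x = 21
step 5: x = 38
step 6: x = 22
step 7: x = 55
step 8: x = 6
step 9: x = 27
step 10: x = 18
step 11: x = 48
step 12: x = 9
step 13: x = 17
step 14: x = 31
step 15: x = 25
step 16: x = 45
The first disagreement with the log is at step 11, where the value should be x = 48.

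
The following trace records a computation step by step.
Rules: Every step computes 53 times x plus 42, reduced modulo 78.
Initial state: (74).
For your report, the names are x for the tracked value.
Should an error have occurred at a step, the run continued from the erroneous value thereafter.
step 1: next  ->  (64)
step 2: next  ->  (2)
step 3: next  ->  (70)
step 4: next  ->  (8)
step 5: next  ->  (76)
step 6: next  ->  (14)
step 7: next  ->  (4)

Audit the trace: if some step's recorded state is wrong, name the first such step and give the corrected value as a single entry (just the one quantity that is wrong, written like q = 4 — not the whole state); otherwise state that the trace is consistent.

Recomputing the run from the initial state:
step 1: x = 64
step 2: x = 2
step 3: x = 70
step 4: x = 8
step 5: x = 76
step 6: x = 14
step 7: x = 4
This matches the trace at every step.

no error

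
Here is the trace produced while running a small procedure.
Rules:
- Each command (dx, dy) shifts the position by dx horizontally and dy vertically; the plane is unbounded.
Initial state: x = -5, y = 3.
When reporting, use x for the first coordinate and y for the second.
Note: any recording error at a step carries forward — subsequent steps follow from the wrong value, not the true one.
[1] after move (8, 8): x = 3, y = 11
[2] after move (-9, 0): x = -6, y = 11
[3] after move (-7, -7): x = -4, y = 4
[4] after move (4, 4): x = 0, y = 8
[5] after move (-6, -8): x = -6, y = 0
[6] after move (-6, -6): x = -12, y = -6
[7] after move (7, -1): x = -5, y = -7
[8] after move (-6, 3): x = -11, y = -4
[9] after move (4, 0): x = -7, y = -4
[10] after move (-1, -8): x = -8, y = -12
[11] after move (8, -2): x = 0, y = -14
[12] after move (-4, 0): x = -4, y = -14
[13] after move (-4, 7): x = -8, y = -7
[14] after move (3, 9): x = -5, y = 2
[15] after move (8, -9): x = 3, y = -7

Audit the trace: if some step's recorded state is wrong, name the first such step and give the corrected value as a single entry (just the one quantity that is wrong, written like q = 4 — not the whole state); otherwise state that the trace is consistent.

step 3, x = -13

1. x = -5 + (8) = 3, y = 3 + (8) = 11 (confirmed correct)
2. x = 3 + (-9) = -6, y = 11 + (0) = 11 (no discrepancy)
3. x = -6 + (-7) = -13, y = 11 + (-7) = 4 (this is not what the trace shows)
The earliest wrong entry is at step 3: it should read x = -13.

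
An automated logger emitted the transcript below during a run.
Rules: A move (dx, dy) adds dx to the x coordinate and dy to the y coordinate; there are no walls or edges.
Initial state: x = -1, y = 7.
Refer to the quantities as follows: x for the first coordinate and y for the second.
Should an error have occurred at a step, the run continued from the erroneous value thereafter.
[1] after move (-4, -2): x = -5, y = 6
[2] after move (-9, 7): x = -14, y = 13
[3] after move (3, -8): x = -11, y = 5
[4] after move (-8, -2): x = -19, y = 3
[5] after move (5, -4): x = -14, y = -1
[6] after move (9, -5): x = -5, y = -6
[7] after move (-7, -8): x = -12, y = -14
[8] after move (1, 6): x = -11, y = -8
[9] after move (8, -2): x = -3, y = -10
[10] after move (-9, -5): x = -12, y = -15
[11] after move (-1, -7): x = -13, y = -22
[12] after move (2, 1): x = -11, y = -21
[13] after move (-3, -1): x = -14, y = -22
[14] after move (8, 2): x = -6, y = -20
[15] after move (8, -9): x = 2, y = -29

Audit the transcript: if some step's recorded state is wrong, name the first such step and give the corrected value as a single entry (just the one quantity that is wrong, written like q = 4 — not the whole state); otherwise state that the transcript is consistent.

Recomputing the run from the initial state:
step 1: x = -5, y = 5
step 2: x = -14, y = 12
step 3: x = -11, y = 4
step 4: x = -19, y = 2
step 5: x = -14, y = -2
step 6: x = -5, y = -7
step 7: x = -12, y = -15
step 8: x = -11, y = -9
step 9: x = -3, y = -11
step 10: x = -12, y = -16
step 11: x = -13, y = -23
step 12: x = -11, y = -22
step 13: x = -14, y = -23
step 14: x = -6, y = -21
step 15: x = 2, y = -30
The first disagreement with the transcript is at step 1, where the value should be y = 5.

step 1, y = 5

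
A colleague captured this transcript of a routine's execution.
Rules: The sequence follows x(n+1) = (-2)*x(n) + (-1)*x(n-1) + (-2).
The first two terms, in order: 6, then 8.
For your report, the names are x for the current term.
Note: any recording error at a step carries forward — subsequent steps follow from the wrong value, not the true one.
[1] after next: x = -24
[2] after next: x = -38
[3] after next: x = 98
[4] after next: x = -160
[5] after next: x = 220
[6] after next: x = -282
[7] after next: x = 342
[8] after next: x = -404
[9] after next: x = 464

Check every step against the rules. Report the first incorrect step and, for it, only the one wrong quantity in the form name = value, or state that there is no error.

step 2, x = 38

Recomputing the run from the initial state:
step 1: x = -24
step 2: x = 38
step 3: x = -54
step 4: x = 68
step 5: x = -84
step 6: x = 98
step 7: x = -114
step 8: x = 128
step 9: x = -144
The first disagreement with the transcript is at step 2, where the value should be x = 38.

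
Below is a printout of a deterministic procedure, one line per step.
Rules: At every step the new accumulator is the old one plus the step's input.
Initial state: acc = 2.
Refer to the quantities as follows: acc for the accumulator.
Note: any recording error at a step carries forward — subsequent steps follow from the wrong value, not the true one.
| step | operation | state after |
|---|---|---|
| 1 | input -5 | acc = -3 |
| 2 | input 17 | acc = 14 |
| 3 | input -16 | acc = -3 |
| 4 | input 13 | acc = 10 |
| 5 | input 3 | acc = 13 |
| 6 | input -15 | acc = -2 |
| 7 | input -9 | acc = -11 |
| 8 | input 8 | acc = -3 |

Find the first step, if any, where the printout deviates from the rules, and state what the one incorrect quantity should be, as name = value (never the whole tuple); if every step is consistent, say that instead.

step 1: acc = 2 + -5 = -3 -> confirmed correct
step 2: acc = -3 + 17 = 14 -> agrees with the printout
step 3: acc = 14 + -16 = -2 -> first mismatch against the printout
First incorrect step: 3; the correct value is acc = -2.

step 3, acc = -2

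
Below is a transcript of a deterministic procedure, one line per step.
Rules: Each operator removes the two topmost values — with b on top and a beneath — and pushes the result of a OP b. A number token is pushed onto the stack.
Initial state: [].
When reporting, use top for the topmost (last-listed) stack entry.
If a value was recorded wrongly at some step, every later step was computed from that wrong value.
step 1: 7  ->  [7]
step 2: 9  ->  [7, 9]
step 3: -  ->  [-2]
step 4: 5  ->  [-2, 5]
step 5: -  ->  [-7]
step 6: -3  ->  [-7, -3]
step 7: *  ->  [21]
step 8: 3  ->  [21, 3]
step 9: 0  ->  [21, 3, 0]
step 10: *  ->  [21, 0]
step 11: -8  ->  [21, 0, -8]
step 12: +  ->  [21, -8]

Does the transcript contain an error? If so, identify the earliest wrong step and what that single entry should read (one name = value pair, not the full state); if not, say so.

1. push 7: top = 7 (confirmed correct)
2. push 9: top = 9 (same as recorded)
3. 7 - 9 = -2 (in agreement)
4. push 5: top = 5 (checks out)
5. -2 - 5 = -7 (no discrepancy)
6. push -3: top = -3 (checks out)
7. -7 * -3 = 21 (exactly as logged)
8. push 3: top = 3 (same as recorded)
9. push 0: top = 0 (exactly as logged)
10. 3 * 0 = 0 (consistent with the transcript)
11. push -8: top = -8 (verified)
12. 0 + -8 = -8 (verified)
Each recorded entry agrees with the recomputation.

no error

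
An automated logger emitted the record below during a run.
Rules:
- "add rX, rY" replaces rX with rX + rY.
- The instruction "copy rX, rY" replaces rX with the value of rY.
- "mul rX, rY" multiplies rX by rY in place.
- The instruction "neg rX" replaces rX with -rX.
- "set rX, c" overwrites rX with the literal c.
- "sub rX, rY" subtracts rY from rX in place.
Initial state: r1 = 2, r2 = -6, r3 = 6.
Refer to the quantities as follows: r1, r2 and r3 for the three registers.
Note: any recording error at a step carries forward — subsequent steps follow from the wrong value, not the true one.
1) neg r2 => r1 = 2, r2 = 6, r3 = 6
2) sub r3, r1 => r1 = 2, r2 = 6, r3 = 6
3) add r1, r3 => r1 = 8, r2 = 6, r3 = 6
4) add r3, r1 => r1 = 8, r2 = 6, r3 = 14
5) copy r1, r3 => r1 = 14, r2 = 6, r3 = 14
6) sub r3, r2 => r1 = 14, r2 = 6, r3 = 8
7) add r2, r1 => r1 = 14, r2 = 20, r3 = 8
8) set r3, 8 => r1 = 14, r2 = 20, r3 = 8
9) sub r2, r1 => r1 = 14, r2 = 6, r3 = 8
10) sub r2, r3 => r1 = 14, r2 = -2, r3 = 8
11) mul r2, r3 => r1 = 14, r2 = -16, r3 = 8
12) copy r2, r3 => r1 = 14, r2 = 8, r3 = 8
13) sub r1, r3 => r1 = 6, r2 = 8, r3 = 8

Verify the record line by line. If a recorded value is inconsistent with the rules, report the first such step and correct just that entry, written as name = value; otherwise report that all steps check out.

step 2, r3 = 4

Recomputing the run from the initial state:
step 1: r1 = 2, r2 = 6, r3 = 6
step 2: r1 = 2, r2 = 6, r3 = 4
step 3: r1 = 6, r2 = 6, r3 = 4
step 4: r1 = 6, r2 = 6, r3 = 10
step 5: r1 = 10, r2 = 6, r3 = 10
step 6: r1 = 10, r2 = 6, r3 = 4
step 7: r1 = 10, r2 = 16, r3 = 4
step 8: r1 = 10, r2 = 16, r3 = 8
step 9: r1 = 10, r2 = 6, r3 = 8
step 10: r1 = 10, r2 = -2, r3 = 8
step 11: r1 = 10, r2 = -16, r3 = 8
step 12: r1 = 10, r2 = 8, r3 = 8
step 13: r1 = 2, r2 = 8, r3 = 8
The first disagreement with the record is at step 2, where the value should be r3 = 4.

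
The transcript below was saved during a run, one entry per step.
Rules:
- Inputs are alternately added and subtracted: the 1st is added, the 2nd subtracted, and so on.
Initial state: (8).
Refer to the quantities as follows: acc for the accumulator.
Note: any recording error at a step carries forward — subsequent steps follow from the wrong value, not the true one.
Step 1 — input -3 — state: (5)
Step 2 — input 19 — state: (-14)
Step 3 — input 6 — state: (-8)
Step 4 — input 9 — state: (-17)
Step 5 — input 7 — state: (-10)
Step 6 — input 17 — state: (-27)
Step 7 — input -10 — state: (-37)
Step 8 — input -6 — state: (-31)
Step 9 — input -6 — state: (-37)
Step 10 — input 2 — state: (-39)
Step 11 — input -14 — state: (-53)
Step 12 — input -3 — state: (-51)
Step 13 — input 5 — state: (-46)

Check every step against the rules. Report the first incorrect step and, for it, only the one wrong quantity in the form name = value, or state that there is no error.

Recomputing the run from the initial state:
step 1: acc = 5
step 2: acc = -14
step 3: acc = -8
step 4: acc = -17
step 5: acc = -10
step 6: acc = -27
step 7: acc = -37
step 8: acc = -31
step 9: acc = -37
step 10: acc = -39
step 11: acc = -53
step 12: acc = -50
step 13: acc = -45
The first disagreement with the transcript is at step 12, where the value should be acc = -50.

step 12, acc = -50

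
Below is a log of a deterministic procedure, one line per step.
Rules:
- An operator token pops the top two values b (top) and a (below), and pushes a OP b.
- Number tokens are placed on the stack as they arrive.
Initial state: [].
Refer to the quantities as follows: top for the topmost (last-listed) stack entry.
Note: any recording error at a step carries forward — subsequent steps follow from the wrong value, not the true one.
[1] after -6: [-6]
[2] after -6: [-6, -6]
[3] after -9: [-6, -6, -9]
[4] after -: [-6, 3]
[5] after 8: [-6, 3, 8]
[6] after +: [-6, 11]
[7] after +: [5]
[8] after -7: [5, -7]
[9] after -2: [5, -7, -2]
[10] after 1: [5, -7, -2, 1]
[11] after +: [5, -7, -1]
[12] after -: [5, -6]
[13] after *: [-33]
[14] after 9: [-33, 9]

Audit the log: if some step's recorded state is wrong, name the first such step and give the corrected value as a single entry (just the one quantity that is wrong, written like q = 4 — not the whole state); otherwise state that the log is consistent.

step 13, top = -30

Recomputing the run from the initial state:
step 1: [-6]
step 2: [-6, -6]
step 3: [-6, -6, -9]
step 4: [-6, 3]
step 5: [-6, 3, 8]
step 6: [-6, 11]
step 7: [5]
step 8: [5, -7]
step 9: [5, -7, -2]
step 10: [5, -7, -2, 1]
step 11: [5, -7, -1]
step 12: [5, -6]
step 13: [-30]
step 14: [-30, 9]
The first disagreement with the log is at step 13, where the value should be top = -30.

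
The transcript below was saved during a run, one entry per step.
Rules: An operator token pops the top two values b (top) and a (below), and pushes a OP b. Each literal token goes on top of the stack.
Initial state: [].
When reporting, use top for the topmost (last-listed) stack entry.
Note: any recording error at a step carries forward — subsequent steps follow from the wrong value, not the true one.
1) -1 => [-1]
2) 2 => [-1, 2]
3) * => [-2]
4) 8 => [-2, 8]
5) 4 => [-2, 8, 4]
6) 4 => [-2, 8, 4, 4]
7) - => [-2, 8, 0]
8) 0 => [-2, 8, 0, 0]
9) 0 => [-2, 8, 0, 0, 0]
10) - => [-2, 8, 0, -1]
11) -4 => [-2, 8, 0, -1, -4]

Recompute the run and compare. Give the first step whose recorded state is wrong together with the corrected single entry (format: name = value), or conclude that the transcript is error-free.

step 10, top = 0

Recomputing the run from the initial state:
step 1: [-1]
step 2: [-1, 2]
step 3: [-2]
step 4: [-2, 8]
step 5: [-2, 8, 4]
step 6: [-2, 8, 4, 4]
step 7: [-2, 8, 0]
step 8: [-2, 8, 0, 0]
step 9: [-2, 8, 0, 0, 0]
step 10: [-2, 8, 0, 0]
step 11: [-2, 8, 0, 0, -4]
The first disagreement with the transcript is at step 10, where the value should be top = 0.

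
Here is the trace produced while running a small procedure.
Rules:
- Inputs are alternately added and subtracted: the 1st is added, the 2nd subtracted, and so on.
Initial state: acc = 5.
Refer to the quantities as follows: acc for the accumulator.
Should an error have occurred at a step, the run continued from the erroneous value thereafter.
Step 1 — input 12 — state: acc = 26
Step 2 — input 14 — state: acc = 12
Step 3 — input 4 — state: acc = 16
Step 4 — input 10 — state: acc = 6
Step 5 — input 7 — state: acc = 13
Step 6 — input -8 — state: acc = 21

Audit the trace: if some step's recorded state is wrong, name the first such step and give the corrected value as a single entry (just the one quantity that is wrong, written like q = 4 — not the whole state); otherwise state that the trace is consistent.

step 1, acc = 17

1. acc = 5 + 12 = 17 (the entry is off here)
That makes step 1 the first incorrect line — acc = 17 is what it should show.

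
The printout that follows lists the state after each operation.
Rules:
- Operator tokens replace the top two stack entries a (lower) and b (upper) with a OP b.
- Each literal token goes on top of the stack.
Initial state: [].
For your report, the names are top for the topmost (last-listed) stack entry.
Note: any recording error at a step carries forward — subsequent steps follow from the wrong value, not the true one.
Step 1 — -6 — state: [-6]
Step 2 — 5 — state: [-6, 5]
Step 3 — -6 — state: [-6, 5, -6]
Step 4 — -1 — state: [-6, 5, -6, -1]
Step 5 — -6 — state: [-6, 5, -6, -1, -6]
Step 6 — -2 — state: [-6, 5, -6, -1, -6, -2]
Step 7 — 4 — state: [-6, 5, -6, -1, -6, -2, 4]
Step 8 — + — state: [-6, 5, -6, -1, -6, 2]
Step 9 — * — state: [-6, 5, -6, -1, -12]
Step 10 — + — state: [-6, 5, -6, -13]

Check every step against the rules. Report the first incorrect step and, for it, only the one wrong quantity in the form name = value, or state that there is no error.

no error

1. push -6: top = -6 (exactly as logged)
2. push 5: top = 5 (verified)
3. push -6: top = -6 (no discrepancy)
4. push -1: top = -1 (agrees with the printout)
5. push -6: top = -6 (checks out)
6. push -2: top = -2 (matches)
7. push 4: top = 4 (verified)
8. -2 + 4 = 2 (confirmed correct)
9. -6 * 2 = -12 (checks out)
10. -1 + -12 = -13 (agrees with the printout)
Every step is consistent.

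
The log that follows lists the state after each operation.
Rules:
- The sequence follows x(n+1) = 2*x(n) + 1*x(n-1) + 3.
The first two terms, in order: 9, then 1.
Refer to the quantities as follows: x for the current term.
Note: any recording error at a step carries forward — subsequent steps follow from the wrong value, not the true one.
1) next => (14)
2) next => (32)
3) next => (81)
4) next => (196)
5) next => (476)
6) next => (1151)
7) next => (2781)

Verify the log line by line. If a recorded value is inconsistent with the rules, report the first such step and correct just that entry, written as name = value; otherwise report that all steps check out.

Recomputing the run from the initial state:
step 1: x = 14
step 2: x = 32
step 3: x = 81
step 4: x = 197
step 5: x = 478
step 6: x = 1156
step 7: x = 2793
The first disagreement with the log is at step 4, where the value should be x = 197.

step 4, x = 197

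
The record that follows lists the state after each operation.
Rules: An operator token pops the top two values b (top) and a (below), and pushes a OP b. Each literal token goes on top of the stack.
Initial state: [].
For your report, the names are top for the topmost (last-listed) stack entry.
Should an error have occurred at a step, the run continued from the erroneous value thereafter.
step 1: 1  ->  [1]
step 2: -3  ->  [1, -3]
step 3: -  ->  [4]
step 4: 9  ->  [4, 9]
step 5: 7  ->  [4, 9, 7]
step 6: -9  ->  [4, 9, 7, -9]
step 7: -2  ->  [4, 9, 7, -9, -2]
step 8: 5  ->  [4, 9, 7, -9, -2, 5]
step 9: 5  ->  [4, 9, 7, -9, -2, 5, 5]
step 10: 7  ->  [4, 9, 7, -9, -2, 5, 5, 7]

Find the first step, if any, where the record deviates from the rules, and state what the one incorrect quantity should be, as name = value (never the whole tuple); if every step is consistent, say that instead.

no error

Step 1: push 1: top = 1 — confirmed correct.
Step 2: push -3: top = -3 — exactly as logged.
Step 3: 1 - -3 = 4 — consistent with the record.
Step 4: push 9: top = 9 — consistent with the record.
Step 5: push 7: top = 7 — checks out.
Step 6: push -9: top = -9 — checks out.
Step 7: push -2: top = -2 — no discrepancy.
Step 8: push 5: top = 5 — consistent with the record.
Step 9: push 5: top = 5 — no discrepancy.
Step 10: push 7: top = 7 — verified.
Nothing is out of place; the run is error-free.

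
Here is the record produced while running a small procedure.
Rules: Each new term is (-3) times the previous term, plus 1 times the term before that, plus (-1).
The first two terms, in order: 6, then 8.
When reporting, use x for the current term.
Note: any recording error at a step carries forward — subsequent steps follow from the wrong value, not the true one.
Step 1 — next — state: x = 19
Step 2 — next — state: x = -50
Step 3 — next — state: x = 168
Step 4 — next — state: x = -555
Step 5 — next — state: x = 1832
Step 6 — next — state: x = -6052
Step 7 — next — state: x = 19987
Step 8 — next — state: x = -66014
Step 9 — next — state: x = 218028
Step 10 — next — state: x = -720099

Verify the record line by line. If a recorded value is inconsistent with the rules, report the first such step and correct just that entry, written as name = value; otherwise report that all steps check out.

step 1, x = -19

1. x = -3*(8) + (1)*(6) + (-1) = -19 (first mismatch against the record)
That makes step 1 the first incorrect line — x = -19 is what it should show.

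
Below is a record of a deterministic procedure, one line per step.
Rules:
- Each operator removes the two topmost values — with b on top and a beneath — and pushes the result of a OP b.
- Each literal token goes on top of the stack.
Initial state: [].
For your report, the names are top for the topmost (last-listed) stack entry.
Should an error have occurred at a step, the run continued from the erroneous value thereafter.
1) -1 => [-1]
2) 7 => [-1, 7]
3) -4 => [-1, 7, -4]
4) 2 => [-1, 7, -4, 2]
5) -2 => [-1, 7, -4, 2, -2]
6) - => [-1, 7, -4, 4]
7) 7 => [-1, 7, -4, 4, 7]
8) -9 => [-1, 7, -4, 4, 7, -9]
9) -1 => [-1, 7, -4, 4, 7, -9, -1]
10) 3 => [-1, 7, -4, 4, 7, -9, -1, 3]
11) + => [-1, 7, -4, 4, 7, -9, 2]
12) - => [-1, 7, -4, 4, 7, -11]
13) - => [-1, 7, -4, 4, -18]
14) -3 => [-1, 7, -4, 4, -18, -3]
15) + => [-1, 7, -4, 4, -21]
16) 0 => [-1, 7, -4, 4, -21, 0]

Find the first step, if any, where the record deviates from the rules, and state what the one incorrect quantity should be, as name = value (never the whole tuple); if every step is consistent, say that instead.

step 13, top = 18

Recomputing the run from the initial state:
step 1: [-1]
step 2: [-1, 7]
step 3: [-1, 7, -4]
step 4: [-1, 7, -4, 2]
step 5: [-1, 7, -4, 2, -2]
step 6: [-1, 7, -4, 4]
step 7: [-1, 7, -4, 4, 7]
step 8: [-1, 7, -4, 4, 7, -9]
step 9: [-1, 7, -4, 4, 7, -9, -1]
step 10: [-1, 7, -4, 4, 7, -9, -1, 3]
step 11: [-1, 7, -4, 4, 7, -9, 2]
step 12: [-1, 7, -4, 4, 7, -11]
step 13: [-1, 7, -4, 4, 18]
step 14: [-1, 7, -4, 4, 18, -3]
step 15: [-1, 7, -4, 4, 15]
step 16: [-1, 7, -4, 4, 15, 0]
The first disagreement with the record is at step 13, where the value should be top = 18.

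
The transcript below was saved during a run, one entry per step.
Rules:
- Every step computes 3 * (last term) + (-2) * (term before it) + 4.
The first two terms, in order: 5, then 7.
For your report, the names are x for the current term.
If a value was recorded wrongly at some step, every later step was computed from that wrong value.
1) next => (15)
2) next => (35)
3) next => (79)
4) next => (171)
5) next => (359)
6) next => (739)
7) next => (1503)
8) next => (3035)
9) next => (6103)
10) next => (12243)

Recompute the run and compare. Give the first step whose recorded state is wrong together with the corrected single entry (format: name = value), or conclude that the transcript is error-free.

no error

1. x = 3*(7) + (-2)*(5) + (4) = 15 (consistent with the transcript)
2. x = 3*(15) + (-2)*(7) + (4) = 35 (matches)
3. x = 3*(35) + (-2)*(15) + (4) = 79 (same as recorded)
4. x = 3*(79) + (-2)*(35) + (4) = 171 (verified)
5. x = 3*(171) + (-2)*(79) + (4) = 359 (exactly as logged)
6. x = 3*(359) + (-2)*(171) + (4) = 739 (same as recorded)
7. x = 3*(739) + (-2)*(359) + (4) = 1503 (no discrepancy)
8. x = 3*(1503) + (-2)*(739) + (4) = 3035 (verified)
9. x = 3*(3035) + (-2)*(1503) + (4) = 6103 (matches)
10. x = 3*(6103) + (-2)*(3035) + (4) = 12243 (same as recorded)
The whole run recomputes cleanly — no discrepancies.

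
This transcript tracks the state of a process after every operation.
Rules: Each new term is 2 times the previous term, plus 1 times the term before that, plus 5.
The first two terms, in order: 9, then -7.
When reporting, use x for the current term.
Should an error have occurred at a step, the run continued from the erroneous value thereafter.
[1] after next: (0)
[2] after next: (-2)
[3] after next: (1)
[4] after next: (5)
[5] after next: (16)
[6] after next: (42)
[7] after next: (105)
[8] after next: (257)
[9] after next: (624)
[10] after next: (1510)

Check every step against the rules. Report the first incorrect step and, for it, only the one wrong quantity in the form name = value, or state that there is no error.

Recomputing the run from the initial state:
step 1: x = 0
step 2: x = -2
step 3: x = 1
step 4: x = 5
step 5: x = 16
step 6: x = 42
step 7: x = 105
step 8: x = 257
step 9: x = 624
step 10: x = 1510
This matches the transcript at every step.

no error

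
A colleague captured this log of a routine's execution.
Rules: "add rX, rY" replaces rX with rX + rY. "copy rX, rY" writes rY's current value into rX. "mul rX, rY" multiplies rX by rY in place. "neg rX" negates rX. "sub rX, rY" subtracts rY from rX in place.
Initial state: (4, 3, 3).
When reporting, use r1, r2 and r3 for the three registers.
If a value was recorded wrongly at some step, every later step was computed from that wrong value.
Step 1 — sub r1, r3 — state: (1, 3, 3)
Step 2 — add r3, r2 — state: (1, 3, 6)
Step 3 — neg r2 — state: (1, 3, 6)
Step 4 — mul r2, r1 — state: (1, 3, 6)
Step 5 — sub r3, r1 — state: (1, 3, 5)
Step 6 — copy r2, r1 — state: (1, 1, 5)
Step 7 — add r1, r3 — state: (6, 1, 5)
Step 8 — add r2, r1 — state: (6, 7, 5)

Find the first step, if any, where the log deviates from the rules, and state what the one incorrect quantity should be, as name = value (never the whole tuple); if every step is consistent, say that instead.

Step 1: r1 = 4 - 3 = 1 — same as recorded.
Step 2: r3 = 3 + 3 = 6 — consistent with the log.
Step 3: r2 = -(3) = -3 — the recorded entry deviates here.
The audit stops at step 3: the recorded entry is wrong and should be r2 = -3.

step 3, r2 = -3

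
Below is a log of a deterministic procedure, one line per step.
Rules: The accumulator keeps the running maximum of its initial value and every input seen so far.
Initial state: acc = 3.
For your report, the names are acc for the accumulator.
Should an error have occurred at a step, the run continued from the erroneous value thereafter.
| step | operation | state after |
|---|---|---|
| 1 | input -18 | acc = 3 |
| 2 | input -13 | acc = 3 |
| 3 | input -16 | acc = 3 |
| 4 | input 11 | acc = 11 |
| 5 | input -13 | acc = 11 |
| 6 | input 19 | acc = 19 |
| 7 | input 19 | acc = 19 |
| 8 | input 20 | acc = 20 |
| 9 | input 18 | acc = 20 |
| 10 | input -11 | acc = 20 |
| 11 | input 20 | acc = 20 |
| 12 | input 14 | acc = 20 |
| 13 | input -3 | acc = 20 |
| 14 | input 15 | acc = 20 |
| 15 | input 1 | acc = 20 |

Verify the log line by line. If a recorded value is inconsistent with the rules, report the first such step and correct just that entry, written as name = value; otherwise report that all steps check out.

Recomputing the run from the initial state:
step 1: acc = 3
step 2: acc = 3
step 3: acc = 3
step 4: acc = 11
step 5: acc = 11
step 6: acc = 19
step 7: acc = 19
step 8: acc = 20
step 9: acc = 20
step 10: acc = 20
step 11: acc = 20
step 12: acc = 20
step 13: acc = 20
step 14: acc = 20
step 15: acc = 20
This matches the log at every step.

no error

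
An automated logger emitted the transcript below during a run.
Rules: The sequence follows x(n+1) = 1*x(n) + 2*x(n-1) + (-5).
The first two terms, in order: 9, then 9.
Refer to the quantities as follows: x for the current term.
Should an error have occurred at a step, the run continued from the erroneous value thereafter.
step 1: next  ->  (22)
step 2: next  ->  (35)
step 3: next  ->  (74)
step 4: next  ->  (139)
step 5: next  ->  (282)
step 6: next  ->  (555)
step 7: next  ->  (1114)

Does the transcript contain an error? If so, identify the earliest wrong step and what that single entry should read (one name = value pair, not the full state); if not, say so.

no error

step 1: x = 1*(9) + (2)*(9) + (-5) = 22 -> checks out
step 2: x = 1*(22) + (2)*(9) + (-5) = 35 -> verified
step 3: x = 1*(35) + (2)*(22) + (-5) = 74 -> confirmed correct
step 4: x = 1*(74) + (2)*(35) + (-5) = 139 -> matches
step 5: x = 1*(139) + (2)*(74) + (-5) = 282 -> verified
step 6: x = 1*(282) + (2)*(139) + (-5) = 555 -> consistent with the transcript
step 7: x = 1*(555) + (2)*(282) + (-5) = 1114 -> confirmed correct
Nothing is out of place; the run is error-free.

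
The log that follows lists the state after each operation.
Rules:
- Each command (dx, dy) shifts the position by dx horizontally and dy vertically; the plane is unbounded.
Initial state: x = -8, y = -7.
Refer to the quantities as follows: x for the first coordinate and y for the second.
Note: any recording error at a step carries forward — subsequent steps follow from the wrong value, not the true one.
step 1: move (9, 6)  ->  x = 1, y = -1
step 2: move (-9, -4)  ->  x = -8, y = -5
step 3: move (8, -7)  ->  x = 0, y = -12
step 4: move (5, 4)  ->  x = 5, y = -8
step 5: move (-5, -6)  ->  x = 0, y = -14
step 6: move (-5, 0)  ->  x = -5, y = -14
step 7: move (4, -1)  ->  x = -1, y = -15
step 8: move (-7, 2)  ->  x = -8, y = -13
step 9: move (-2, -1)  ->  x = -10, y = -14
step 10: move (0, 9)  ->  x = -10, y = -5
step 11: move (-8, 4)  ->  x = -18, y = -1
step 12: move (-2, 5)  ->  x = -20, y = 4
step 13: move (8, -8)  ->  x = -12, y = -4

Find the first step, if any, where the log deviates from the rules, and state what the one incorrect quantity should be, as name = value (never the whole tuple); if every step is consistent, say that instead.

Step 1: x = -8 + (9) = 1, y = -7 + (6) = -1 — consistent with the log.
Step 2: x = 1 + (-9) = -8, y = -1 + (-4) = -5 — confirmed correct.
Step 3: x = -8 + (8) = 0, y = -5 + (-7) = -12 — exactly as logged.
Step 4: x = 0 + (5) = 5, y = -12 + (4) = -8 — verified.
Step 5: x = 5 + (-5) = 0, y = -8 + (-6) = -14 — verified.
Step 6: x = 0 + (-5) = -5, y = -14 + (0) = -14 — no discrepancy.
Step 7: x = -5 + (4) = -1, y = -14 + (-1) = -15 — checks out.
Step 8: x = -1 + (-7) = -8, y = -15 + (2) = -13 — exactly as logged.
Step 9: x = -8 + (-2) = -10, y = -13 + (-1) = -14 — agrees with the log.
Step 10: x = -10 + (0) = -10, y = -14 + (9) = -5 — checks out.
Step 11: x = -10 + (-8) = -18, y = -5 + (4) = -1 — consistent with the log.
Step 12: x = -18 + (-2) = -20, y = -1 + (5) = 4 — matches.
Step 13: x = -20 + (8) = -12, y = 4 + (-8) = -4 — no discrepancy.
Nothing is out of place; the run is error-free.

no error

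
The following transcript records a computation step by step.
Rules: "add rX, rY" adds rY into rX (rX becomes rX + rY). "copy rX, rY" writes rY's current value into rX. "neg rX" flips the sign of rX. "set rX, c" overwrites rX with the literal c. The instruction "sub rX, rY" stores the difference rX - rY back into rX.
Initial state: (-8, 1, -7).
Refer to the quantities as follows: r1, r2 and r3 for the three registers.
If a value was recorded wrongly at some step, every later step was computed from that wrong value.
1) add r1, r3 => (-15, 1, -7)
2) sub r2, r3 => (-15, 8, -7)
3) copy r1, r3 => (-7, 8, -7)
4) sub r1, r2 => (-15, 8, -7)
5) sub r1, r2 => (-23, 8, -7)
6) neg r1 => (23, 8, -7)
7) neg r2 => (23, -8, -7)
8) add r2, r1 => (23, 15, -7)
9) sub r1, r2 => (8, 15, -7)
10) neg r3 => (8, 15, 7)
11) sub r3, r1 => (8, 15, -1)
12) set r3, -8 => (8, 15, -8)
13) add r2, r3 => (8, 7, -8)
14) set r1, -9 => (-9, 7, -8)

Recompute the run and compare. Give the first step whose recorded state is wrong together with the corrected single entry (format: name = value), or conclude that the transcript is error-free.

no error

step 1: r1 = -8 + -7 = -15 -> agrees with the transcript
step 2: r2 = 1 - -7 = 8 -> checks out
step 3: r1 = -7 -> in agreement
step 4: r1 = -7 - 8 = -15 -> checks out
step 5: r1 = -15 - 8 = -23 -> same as recorded
step 6: r1 = -(-23) = 23 -> in agreement
step 7: r2 = -(8) = -8 -> agrees with the transcript
step 8: r2 = -8 + 23 = 15 -> matches
step 9: r1 = 23 - 15 = 8 -> no discrepancy
step 10: r3 = -(-7) = 7 -> agrees with the transcript
step 11: r3 = 7 - 8 = -1 -> verified
step 12: r3 = -8 -> matches
step 13: r2 = 15 + -8 = 7 -> same as recorded
step 14: r1 = -9 -> verified
The recomputation confirms every line.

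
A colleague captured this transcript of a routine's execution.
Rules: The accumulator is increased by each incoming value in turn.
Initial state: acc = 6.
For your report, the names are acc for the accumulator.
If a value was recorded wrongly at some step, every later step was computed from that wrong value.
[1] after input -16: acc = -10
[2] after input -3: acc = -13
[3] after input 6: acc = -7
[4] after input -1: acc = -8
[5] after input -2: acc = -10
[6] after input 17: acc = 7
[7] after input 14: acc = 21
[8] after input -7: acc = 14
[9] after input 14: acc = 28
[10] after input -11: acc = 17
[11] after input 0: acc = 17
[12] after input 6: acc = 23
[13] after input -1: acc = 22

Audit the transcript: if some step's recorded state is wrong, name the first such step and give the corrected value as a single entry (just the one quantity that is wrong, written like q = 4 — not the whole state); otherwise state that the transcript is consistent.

no error

Recomputing the run from the initial state:
step 1: acc = -10
step 2: acc = -13
step 3: acc = -7
step 4: acc = -8
step 5: acc = -10
step 6: acc = 7
step 7: acc = 21
step 8: acc = 14
step 9: acc = 28
step 10: acc = 17
step 11: acc = 17
step 12: acc = 23
step 13: acc = 22
This matches the transcript at every step.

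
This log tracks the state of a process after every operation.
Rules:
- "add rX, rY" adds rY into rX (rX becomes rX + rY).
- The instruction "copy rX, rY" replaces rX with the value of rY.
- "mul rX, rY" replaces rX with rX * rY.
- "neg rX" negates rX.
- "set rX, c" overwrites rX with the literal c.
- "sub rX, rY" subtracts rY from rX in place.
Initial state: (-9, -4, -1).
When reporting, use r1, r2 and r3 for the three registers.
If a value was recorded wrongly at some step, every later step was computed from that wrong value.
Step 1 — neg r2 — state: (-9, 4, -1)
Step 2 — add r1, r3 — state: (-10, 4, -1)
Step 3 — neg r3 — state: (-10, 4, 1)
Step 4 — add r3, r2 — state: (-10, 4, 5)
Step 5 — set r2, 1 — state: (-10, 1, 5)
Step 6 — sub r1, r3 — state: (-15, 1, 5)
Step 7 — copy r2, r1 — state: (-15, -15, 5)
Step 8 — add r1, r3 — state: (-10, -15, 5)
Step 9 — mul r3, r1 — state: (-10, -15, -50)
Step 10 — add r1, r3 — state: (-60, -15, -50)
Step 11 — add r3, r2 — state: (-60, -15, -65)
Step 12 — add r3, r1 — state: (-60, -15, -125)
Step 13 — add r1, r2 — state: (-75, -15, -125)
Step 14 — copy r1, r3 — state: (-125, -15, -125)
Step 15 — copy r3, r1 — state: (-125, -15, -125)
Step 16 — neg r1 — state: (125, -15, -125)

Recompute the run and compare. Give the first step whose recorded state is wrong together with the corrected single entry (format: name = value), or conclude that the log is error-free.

step 1: r2 = -(-4) = 4 -> consistent with the log
step 2: r1 = -9 + -1 = -10 -> exactly as logged
step 3: r3 = -(-1) = 1 -> exactly as logged
step 4: r3 = 1 + 4 = 5 -> exactly as logged
step 5: r2 = 1 -> matches
step 6: r1 = -10 - 5 = -15 -> same as recorded
step 7: r2 = -15 -> matches
step 8: r1 = -15 + 5 = -10 -> checks out
step 9: r3 = 5 * -10 = -50 -> same as recorded
step 10: r1 = -10 + -50 = -60 -> agrees with the log
step 11: r3 = -50 + -15 = -65 -> in agreement
step 12: r3 = -65 + -60 = -125 -> in agreement
step 13: r1 = -60 + -15 = -75 -> verified
step 14: r1 = -125 -> verified
step 15: r3 = -125 -> no discrepancy
step 16: r1 = -(-125) = 125 -> agrees with the log
Every step is consistent.

no error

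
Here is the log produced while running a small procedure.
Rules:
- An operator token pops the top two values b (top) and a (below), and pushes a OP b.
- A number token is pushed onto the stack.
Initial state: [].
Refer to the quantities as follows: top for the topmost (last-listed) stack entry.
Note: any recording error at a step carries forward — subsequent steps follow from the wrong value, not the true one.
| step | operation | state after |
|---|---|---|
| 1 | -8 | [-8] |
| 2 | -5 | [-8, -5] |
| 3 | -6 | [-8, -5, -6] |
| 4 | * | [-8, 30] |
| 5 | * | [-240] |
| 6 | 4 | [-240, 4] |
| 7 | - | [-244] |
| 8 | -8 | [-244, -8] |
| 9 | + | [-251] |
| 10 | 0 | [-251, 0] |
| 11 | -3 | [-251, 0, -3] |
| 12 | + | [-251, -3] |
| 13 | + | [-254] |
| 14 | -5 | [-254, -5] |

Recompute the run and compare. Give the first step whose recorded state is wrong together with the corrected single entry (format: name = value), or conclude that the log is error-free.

step 9, top = -252

Recomputing the run from the initial state:
step 1: [-8]
step 2: [-8, -5]
step 3: [-8, -5, -6]
step 4: [-8, 30]
step 5: [-240]
step 6: [-240, 4]
step 7: [-244]
step 8: [-244, -8]
step 9: [-252]
step 10: [-252, 0]
step 11: [-252, 0, -3]
step 12: [-252, -3]
step 13: [-255]
step 14: [-255, -5]
The first disagreement with the log is at step 9, where the value should be top = -252.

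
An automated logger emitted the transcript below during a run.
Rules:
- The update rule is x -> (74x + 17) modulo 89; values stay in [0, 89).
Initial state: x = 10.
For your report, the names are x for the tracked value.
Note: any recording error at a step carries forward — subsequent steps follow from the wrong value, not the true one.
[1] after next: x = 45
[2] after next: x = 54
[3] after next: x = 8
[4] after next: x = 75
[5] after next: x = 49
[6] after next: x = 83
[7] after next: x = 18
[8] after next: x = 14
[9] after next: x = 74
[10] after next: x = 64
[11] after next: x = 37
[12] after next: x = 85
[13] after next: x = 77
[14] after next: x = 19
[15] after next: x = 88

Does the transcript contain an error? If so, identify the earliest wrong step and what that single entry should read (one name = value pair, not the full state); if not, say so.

step 11, x = 36

Recomputing the run from the initial state:
step 1: x = 45
step 2: x = 54
step 3: x = 8
step 4: x = 75
step 5: x = 49
step 6: x = 83
step 7: x = 18
step 8: x = 14
step 9: x = 74
step 10: x = 64
step 11: x = 36
step 12: x = 11
step 13: x = 30
step 14: x = 12
step 15: x = 15
The first disagreement with the transcript is at step 11, where the value should be x = 36.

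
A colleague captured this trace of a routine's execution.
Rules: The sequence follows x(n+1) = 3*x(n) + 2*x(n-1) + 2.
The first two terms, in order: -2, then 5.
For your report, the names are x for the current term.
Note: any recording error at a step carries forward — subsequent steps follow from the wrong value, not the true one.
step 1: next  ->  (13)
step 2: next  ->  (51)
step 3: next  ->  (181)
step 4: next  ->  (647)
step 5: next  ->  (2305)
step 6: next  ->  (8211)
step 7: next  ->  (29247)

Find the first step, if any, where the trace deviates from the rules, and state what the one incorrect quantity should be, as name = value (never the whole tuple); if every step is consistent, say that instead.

step 7, x = 29245

Recomputing the run from the initial state:
step 1: x = 13
step 2: x = 51
step 3: x = 181
step 4: x = 647
step 5: x = 2305
step 6: x = 8211
step 7: x = 29245
The first disagreement with the trace is at step 7, where the value should be x = 29245.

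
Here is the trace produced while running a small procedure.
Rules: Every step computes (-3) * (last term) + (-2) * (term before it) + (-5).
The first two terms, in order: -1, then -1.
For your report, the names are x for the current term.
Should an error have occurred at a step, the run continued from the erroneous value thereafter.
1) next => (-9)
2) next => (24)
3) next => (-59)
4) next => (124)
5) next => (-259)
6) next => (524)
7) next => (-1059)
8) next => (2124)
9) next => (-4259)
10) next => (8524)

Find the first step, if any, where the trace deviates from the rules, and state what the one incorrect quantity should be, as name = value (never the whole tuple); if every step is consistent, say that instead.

step 1, x = 0

Recomputing the run from the initial state:
step 1: x = 0
step 2: x = -3
step 3: x = 4
step 4: x = -11
step 5: x = 20
step 6: x = -43
step 7: x = 84
step 8: x = -171
step 9: x = 340
step 10: x = -683
The first disagreement with the trace is at step 1, where the value should be x = 0.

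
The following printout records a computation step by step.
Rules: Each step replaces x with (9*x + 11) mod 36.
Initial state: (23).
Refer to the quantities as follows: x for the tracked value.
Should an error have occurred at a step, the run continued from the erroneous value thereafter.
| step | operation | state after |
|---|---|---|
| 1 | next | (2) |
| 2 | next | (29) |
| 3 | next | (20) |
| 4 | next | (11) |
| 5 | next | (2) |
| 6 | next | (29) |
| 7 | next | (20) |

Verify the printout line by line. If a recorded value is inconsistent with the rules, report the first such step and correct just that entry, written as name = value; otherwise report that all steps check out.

no error

Step 1: x = (9*23 + 11) mod 36 = 2 — matches.
Step 2: x = (9*2 + 11) mod 36 = 29 — verified.
Step 3: x = (9*29 + 11) mod 36 = 20 — matches.
Step 4: x = (9*20 + 11) mod 36 = 11 — same as recorded.
Step 5: x = (9*11 + 11) mod 36 = 2 — agrees with the printout.
Step 6: x = (9*2 + 11) mod 36 = 29 — same as recorded.
Step 7: x = (9*29 + 11) mod 36 = 20 — checks out.
All steps check out; nothing to correct.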